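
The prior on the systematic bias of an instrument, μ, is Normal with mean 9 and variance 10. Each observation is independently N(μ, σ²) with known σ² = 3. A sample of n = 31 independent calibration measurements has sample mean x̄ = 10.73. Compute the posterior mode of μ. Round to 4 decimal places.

μ̂_MAP = 10.7134

n = 31, x̄ = 10.73.
For a Normal prior and Normal likelihood with known variance, the posterior is Normal; its mode equals its mean, the precision-weighted average.
Prior precision 1/σ₀² = 1/10 = 0.1; data precision n/σ² = 31/3.
μ̂ = (0.1·9 + (31/3)·10.73) / (0.1 + 31/3) = (33533/300)/(313/30) = 33533/3130 ≈ 10.7134.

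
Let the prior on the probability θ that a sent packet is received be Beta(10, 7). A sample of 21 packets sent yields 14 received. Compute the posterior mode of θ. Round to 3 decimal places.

Prior: Beta(10, 7).
Data: 14 successes in 21 trials. The binomial likelihood contributes θ^14(1−θ)^7, so the posterior is Beta(10+14, 7+7) = Beta(24, 14).
For Beta(a, b) with a, b > 1 the mode is (a−1)/(a+b−2) = 23/36 ≈ 0.639.

θ̂_MAP = 0.639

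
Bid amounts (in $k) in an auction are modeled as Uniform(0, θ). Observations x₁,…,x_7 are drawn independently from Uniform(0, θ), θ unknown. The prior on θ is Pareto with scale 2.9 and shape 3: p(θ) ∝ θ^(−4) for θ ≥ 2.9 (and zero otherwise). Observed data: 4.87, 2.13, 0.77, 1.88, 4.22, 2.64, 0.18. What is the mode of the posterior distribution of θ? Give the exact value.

The Uniform(0, θ) likelihood is θ^(−n) for θ ≥ max(xᵢ), zero otherwise. Here max(xᵢ) = 4.87.
Posterior ∝ θ^(−4) · θ^(−7) = θ^(−11) on θ ≥ max(2.9, 4.87) = 4.87.
This density is strictly decreasing in θ, so the posterior mode lies at the lower boundary of the support.

θ̂_MAP = 4.87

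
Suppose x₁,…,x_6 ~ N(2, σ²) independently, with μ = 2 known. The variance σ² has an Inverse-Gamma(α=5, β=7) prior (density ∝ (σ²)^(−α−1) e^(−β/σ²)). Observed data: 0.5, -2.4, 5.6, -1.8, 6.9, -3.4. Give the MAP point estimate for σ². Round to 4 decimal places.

σ̂²_MAP = 6.4544

Sum of squared deviations about the known mean: SS = (0.5−2)² + (-2.4−2)² + (5.6−2)² + (-1.8−2)² + (6.9−2)² + (-3.4−2)² = 102.18.
The Normal likelihood contributes (σ²)^(−n/2) exp(−SS/(2σ²)), so the posterior is Inverse-Gamma(α + n/2, β + SS/2) = Inverse-Gamma(8, 58.09).
The mode of Inverse-Gamma(a, b) is b/(a+1) = 58.09/9 ≈ 6.4544.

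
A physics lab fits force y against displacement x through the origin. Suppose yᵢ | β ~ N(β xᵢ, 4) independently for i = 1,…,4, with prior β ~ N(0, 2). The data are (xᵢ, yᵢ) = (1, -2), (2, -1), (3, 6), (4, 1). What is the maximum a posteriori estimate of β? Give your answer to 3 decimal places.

β̂_MAP = 0.563

log p(β | y) = −Σ(yᵢ − βxᵢ)²/(2·4) − β²/(2·2) + const.
Setting the derivative to zero: Σxᵢ(yᵢ − βxᵢ)/4 − β/2 = 0, so β = Σxᵢyᵢ / (Σxᵢ² + σ²/τ²).
Σxᵢyᵢ = 1·(-2) + 2·(-1) + 3·6 + 4·1 = 18; Σxᵢ² = 30; σ²/τ² = 2.
β̂_MAP = 18 / (30 + 2) = 18/32 ≈ 0.563.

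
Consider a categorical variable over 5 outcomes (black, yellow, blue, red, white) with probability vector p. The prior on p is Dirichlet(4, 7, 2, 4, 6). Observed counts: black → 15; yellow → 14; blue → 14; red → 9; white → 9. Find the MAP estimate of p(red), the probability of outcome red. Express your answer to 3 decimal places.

MAP estimate of p(red) = 0.152

The posterior is Dirichlet(αᵢ + nᵢ) = Dirichlet(19, 21, 16, 13, 15).
For a Dirichlet(a₁,…,a_K) with all aᵢ > 1, the mode has j-th component (aⱼ − 1)/(Σaᵢ − K).
Here Σaᵢ = 84 and K = 5, so p(red) = (13 − 1)/(84 − 5) = 12/79 ≈ 0.152.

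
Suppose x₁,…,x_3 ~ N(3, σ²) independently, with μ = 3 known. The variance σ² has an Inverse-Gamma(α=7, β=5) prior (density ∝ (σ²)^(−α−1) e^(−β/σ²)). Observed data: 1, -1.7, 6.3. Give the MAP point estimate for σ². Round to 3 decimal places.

Sum of squared deviations about the known mean: SS = (1−3)² + (-1.7−3)² + (6.3−3)² = 36.98.
The Normal likelihood contributes (σ²)^(−n/2) exp(−SS/(2σ²)), so the posterior is Inverse-Gamma(α + n/2, β + SS/2) = Inverse-Gamma(8.5, 23.49).
The mode of Inverse-Gamma(a, b) is b/(a+1) = 23.49/9.5 ≈ 2.473.

σ̂²_MAP = 2.473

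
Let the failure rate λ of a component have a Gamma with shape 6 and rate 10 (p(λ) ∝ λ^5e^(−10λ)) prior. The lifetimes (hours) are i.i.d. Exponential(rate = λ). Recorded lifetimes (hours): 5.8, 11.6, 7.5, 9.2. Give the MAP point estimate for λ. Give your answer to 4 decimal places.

λ̂_MAP = 0.2041

The Exponential(rate=λ) likelihood is ∝ λ^n e^(−λΣtᵢ). Here n = 4 and Σtᵢ = 5.8 + 11.6 + 7.5 + 9.2 = 34.1.
Posterior ∝ λ^5e^(−10λ) · λ^4e^(−34.1λ) = λ^9e^(−44.1λ), i.e. Gamma(10, 44.1).
Mode = (a−1)/b = 9/44.1 ≈ 0.2041.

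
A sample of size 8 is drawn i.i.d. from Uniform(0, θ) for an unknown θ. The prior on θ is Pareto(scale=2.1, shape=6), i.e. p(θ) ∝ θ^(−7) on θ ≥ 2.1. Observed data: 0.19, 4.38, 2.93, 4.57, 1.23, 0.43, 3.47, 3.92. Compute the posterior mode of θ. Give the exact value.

θ̂_MAP = 4.57

The Uniform(0, θ) likelihood is θ^(−n) for θ ≥ max(xᵢ), zero otherwise. Here max(xᵢ) = 4.57.
Posterior ∝ θ^(−7) · θ^(−8) = θ^(−15) on θ ≥ max(2.1, 4.57) = 4.57.
This density is strictly decreasing in θ, so the posterior mode lies at the lower boundary of the support.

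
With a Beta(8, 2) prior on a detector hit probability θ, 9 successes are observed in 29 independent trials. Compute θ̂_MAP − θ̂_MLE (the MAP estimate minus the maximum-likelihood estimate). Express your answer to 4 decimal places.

MAP − MLE = 0.1221

Posterior is Beta(17, 22); MAP = (17−1)/(39−2) = 16/37 ≈ 0.43243.
MLE ignores the prior: θ̂_MLE = k/n = 9/29 ≈ 0.31034.
Difference = 16/37 − 9/29 = 131/1073 ≈ 0.1221.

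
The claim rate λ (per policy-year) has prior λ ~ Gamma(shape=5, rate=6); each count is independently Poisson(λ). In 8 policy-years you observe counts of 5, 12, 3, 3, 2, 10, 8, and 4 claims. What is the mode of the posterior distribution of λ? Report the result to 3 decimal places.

Σxᵢ = 5+12+3+3+2+10+8+4 = 47, with n = 8.
Posterior ∝ λ^4e^(−6λ) · λ^47e^(−8λ) = λ^51e^(−14λ), i.e. Gamma(shape=52, rate=14).
The mode of a Gamma(a, b) with a ≥ 1 (shape–rate) is (a−1)/b = 51/14 ≈ 3.643.

λ̂_MAP = 3.643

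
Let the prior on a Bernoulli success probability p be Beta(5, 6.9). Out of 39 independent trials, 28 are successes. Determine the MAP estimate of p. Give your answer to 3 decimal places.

Prior: Beta(5, 6.9).
Data: 28 successes in 39 trials. The binomial likelihood contributes p^28(1−p)^11, so the posterior is Beta(5+28, 6.9+11) = Beta(33, 17.9).
For Beta(a, b) with a, b > 1 the mode is (a−1)/(a+b−2) = 32/48.9 ≈ 0.654.

p̂_MAP = 0.654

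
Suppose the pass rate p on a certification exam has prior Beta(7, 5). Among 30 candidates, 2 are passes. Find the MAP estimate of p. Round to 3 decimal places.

Prior: Beta(7, 5).
Data: 2 successes in 30 trials. The binomial likelihood contributes p^2(1−p)^28, so the posterior is Beta(7+2, 5+28) = Beta(9, 33).
For Beta(a, b) with a, b > 1 the mode is (a−1)/(a+b−2) = 8/40 ≈ 0.200.

p̂_MAP = 0.200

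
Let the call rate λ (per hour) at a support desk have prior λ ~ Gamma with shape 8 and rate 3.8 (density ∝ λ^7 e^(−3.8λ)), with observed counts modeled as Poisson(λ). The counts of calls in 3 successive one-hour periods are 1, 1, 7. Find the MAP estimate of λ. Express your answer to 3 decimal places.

λ̂_MAP = 2.353

Σxᵢ = 1+1+7 = 9, with n = 3.
Posterior ∝ λ^7e^(−3.8λ) · λ^9e^(−3λ) = λ^16e^(−6.8λ), i.e. Gamma(shape=17, rate=6.8).
The mode of a Gamma(a, b) with a ≥ 1 (shape–rate) is (a−1)/b = 16/6.8 ≈ 2.353.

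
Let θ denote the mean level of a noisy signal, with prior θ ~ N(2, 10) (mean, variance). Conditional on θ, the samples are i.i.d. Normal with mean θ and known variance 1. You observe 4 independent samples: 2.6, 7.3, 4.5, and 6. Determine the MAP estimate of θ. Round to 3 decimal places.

θ̂_MAP = 5.024

n = 4; x̄ = (2.6 + 7.3 + 4.5 + 6)/4 = 20.4/4 = 5.1.
For a Normal prior and Normal likelihood with known variance, the posterior is Normal; its mode equals its mean, the precision-weighted average.
Prior precision 1/σ₀² = 1/10 = 0.1; data precision n/σ² = 4/1 = 4.
θ̂ = (0.1·2 + 4·5.1) / (0.1 + 4) = 20.6/4.1 = 206/41 ≈ 5.024.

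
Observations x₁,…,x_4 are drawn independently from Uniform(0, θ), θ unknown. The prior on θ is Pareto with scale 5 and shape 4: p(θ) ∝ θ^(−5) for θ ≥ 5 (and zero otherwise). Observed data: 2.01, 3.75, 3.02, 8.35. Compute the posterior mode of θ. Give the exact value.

The Uniform(0, θ) likelihood is θ^(−n) for θ ≥ max(xᵢ), zero otherwise. Here max(xᵢ) = 8.35.
Posterior ∝ θ^(−5) · θ^(−4) = θ^(−9) on θ ≥ max(5, 8.35) = 8.35.
This density is strictly decreasing in θ, so the posterior mode lies at the lower boundary of the support.

θ̂_MAP = 8.35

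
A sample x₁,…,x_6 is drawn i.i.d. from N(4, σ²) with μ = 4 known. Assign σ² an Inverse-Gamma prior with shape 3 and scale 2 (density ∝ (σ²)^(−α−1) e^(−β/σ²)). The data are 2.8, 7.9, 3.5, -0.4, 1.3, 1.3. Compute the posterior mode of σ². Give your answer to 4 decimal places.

Sum of squared deviations about the known mean: SS = (2.8−4)² + (7.9−4)² + (3.5−4)² + (-0.4−4)² + (1.3−4)² + (1.3−4)² = 50.84.
The Normal likelihood contributes (σ²)^(−n/2) exp(−SS/(2σ²)), so the posterior is Inverse-Gamma(α + n/2, β + SS/2) = Inverse-Gamma(6, 27.42).
The mode of Inverse-Gamma(a, b) is b/(a+1) = 27.42/7 ≈ 3.9171.

σ̂²_MAP = 3.9171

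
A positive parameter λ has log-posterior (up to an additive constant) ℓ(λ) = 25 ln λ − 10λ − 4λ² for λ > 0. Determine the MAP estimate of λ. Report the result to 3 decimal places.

λ̂_MAP = 1.250

ℓ'(λ) = 25/λ − 10 − 8λ. Setting this to zero and multiplying by λ: 8λ² + 10λ − 25 = 0.
λ = (−10 + √(10² + 4·8·25)) / (2·8) = (−10 + √900) / 16 = (−10 + 30)/16 = 5/4.
ℓ''(λ) = −25/λ² − 8 < 0, confirming a maximum.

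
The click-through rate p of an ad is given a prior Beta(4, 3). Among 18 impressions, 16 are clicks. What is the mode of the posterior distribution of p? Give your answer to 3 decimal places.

p̂_MAP = 0.826

Prior: Beta(4, 3).
Data: 16 successes in 18 trials. The binomial likelihood contributes p^16(1−p)^2, so the posterior is Beta(4+16, 3+2) = Beta(20, 5).
For Beta(a, b) with a, b > 1 the mode is (a−1)/(a+b−2) = 19/23 ≈ 0.826.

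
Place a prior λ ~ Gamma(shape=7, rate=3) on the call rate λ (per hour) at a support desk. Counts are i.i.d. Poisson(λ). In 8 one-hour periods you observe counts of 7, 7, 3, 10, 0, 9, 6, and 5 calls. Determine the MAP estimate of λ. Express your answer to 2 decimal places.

λ̂_MAP = 4.82

Σxᵢ = 7+7+3+10+0+9+6+5 = 47, with n = 8.
Posterior ∝ λ^6e^(−3λ) · λ^47e^(−8λ) = λ^53e^(−11λ), i.e. Gamma(shape=54, rate=11).
The mode of a Gamma(a, b) with a ≥ 1 (shape–rate) is (a−1)/b = 53/11 ≈ 4.82.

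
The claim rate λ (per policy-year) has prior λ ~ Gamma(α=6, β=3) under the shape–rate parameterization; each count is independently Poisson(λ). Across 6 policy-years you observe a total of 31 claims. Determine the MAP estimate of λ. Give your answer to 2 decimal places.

Σxᵢ = 31, n = 6.
Posterior ∝ λ^5e^(−3λ) · λ^31e^(−6λ) = λ^36e^(−9λ), i.e. Gamma(shape=37, rate=9).
The mode of a Gamma(a, b) with a ≥ 1 (shape–rate) is (a−1)/b = 36/9 ≈ 4.00.

λ̂_MAP = 4.00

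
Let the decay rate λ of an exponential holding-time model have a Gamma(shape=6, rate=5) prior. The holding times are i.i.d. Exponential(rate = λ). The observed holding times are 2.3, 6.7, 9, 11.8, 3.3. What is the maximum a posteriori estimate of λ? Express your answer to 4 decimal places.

λ̂_MAP = 0.2625

The Exponential(rate=λ) likelihood is ∝ λ^n e^(−λΣtᵢ). Here n = 5 and Σtᵢ = 2.3 + 6.7 + 9 + 11.8 + 3.3 = 33.1.
Posterior ∝ λ^5e^(−5λ) · λ^5e^(−33.1λ) = λ^10e^(−38.1λ), i.e. Gamma(11, 38.1).
Mode = (a−1)/b = 10/38.1 ≈ 0.2625.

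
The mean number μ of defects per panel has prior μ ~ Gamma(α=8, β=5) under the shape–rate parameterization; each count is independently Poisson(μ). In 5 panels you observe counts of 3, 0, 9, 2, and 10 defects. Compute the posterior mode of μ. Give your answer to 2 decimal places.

μ̂_MAP = 3.10

Σxᵢ = 3+0+9+2+10 = 24, with n = 5.
Posterior ∝ μ^7e^(−5μ) · μ^24e^(−5μ) = μ^31e^(−10μ), i.e. Gamma(shape=32, rate=10).
The mode of a Gamma(a, b) with a ≥ 1 (shape–rate) is (a−1)/b = 31/10 ≈ 3.10.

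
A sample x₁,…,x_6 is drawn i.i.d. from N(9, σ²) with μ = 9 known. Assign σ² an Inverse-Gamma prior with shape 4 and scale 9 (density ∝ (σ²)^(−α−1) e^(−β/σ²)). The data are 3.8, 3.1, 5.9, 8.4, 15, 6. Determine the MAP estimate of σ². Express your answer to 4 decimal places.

σ̂²_MAP = 8.4263

Sum of squared deviations about the known mean: SS = (3.8−9)² + (3.1−9)² + (5.9−9)² + (8.4−9)² + (15−9)² + (6−9)² = 116.82.
The Normal likelihood contributes (σ²)^(−n/2) exp(−SS/(2σ²)), so the posterior is Inverse-Gamma(α + n/2, β + SS/2) = Inverse-Gamma(7, 67.41).
The mode of Inverse-Gamma(a, b) is b/(a+1) = 67.41/8 ≈ 8.4263.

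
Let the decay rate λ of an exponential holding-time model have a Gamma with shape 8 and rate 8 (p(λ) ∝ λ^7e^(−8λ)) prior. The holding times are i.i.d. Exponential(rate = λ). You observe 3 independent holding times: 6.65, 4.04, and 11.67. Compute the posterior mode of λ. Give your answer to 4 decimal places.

The Exponential(rate=λ) likelihood is ∝ λ^n e^(−λΣtᵢ). Here n = 3 and Σtᵢ = 6.65 + 4.04 + 11.67 = 22.36.
Posterior ∝ λ^7e^(−8λ) · λ^3e^(−22.36λ) = λ^10e^(−30.36λ), i.e. Gamma(11, 30.36).
Mode = (a−1)/b = 10/30.36 ≈ 0.3294.

λ̂_MAP = 0.3294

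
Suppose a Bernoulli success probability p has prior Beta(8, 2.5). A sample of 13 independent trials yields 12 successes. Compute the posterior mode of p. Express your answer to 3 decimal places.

p̂_MAP = 0.884

Prior: Beta(8, 2.5).
Data: 12 successes in 13 trials. The binomial likelihood contributes p^12(1−p)^1, so the posterior is Beta(8+12, 2.5+1) = Beta(20, 3.5).
For Beta(a, b) with a, b > 1 the mode is (a−1)/(a+b−2) = 19/21.5 ≈ 0.884.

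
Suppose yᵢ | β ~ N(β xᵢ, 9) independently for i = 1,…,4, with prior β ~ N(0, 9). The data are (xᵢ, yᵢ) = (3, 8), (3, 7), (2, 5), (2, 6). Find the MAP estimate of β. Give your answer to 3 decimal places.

log p(β | y) = −Σ(yᵢ − βxᵢ)²/(2·9) − β²/(2·9) + const.
Setting the derivative to zero: Σxᵢ(yᵢ − βxᵢ)/9 − β/9 = 0, so β = Σxᵢyᵢ / (Σxᵢ² + σ²/τ²).
Σxᵢyᵢ = 3·8 + 3·7 + 2·5 + 2·6 = 67; Σxᵢ² = 26; σ²/τ² = 1.
β̂_MAP = 67 / (26 + 1) = 67/27 ≈ 2.481.

β̂_MAP = 2.481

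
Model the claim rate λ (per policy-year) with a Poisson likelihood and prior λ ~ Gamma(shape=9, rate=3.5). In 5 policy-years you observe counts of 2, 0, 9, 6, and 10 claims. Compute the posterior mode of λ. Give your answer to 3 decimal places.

Σxᵢ = 2+0+9+6+10 = 27, with n = 5.
Posterior ∝ λ^8e^(−3.5λ) · λ^27e^(−5λ) = λ^35e^(−8.5λ), i.e. Gamma(shape=36, rate=8.5).
The mode of a Gamma(a, b) with a ≥ 1 (shape–rate) is (a−1)/b = 35/8.5 ≈ 4.118.

λ̂_MAP = 4.118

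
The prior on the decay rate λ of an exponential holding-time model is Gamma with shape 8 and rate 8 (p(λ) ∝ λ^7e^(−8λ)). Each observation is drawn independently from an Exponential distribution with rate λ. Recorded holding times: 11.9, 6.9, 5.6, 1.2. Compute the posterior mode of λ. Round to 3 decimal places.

The Exponential(rate=λ) likelihood is ∝ λ^n e^(−λΣtᵢ). Here n = 4 and Σtᵢ = 11.9 + 6.9 + 5.6 + 1.2 = 25.6.
Posterior ∝ λ^7e^(−8λ) · λ^4e^(−25.6λ) = λ^11e^(−33.6λ), i.e. Gamma(12, 33.6).
Mode = (a−1)/b = 11/33.6 ≈ 0.327.

λ̂_MAP = 0.327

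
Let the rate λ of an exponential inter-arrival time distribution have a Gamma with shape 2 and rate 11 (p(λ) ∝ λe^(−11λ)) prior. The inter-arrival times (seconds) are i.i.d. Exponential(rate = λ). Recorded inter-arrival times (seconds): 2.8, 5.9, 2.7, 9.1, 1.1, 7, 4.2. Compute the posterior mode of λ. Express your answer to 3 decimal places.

λ̂_MAP = 0.183

The Exponential(rate=λ) likelihood is ∝ λ^n e^(−λΣtᵢ). Here n = 7 and Σtᵢ = 2.8 + 5.9 + 2.7 + 9.1 + 1.1 + 7 + 4.2 = 32.8.
Posterior ∝ λe^(−11λ) · λ^7e^(−32.8λ) = λ^8e^(−43.8λ), i.e. Gamma(9, 43.8).
Mode = (a−1)/b = 8/43.8 ≈ 0.183.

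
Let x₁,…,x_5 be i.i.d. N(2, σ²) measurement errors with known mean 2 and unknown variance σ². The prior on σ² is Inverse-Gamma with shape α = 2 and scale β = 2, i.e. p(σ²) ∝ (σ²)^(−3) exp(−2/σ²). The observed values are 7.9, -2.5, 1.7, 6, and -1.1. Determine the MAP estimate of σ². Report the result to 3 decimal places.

Sum of squared deviations about the known mean: SS = (7.9−2)² + (-2.5−2)² + (1.7−2)² + (6−2)² + (-1.1−2)² = 80.76.
The Normal likelihood contributes (σ²)^(−n/2) exp(−SS/(2σ²)), so the posterior is Inverse-Gamma(α + n/2, β + SS/2) = Inverse-Gamma(4.5, 42.38).
The mode of Inverse-Gamma(a, b) is b/(a+1) = 42.38/5.5 ≈ 7.705.

σ̂²_MAP = 7.705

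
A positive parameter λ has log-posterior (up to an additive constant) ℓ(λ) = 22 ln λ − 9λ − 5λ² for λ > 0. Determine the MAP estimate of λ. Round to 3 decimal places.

ℓ'(λ) = 22/λ − 9 − 10λ. Setting this to zero and multiplying by λ: 10λ² + 9λ − 22 = 0.
λ = (−9 + √(9² + 4·10·22)) / (2·10) = (−9 + √961) / 20 = (−9 + 31)/20 = 11/10.
ℓ''(λ) = −22/λ² − 10 < 0, confirming a maximum.

λ̂_MAP = 1.100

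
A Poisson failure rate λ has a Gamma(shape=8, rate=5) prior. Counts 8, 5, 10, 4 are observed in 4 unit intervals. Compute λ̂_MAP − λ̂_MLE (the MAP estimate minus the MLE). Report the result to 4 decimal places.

Σxᵢ = 27. Posterior is Gamma(35, 9); MAP = (35−1)/9 = 34/9 ≈ 3.77778.
MLE = x̄ = 27/4 ≈ 6.75000.
Difference = 34/9 − 27/4 = -107/36 ≈ -2.9722.

MAP − MLE = -2.9722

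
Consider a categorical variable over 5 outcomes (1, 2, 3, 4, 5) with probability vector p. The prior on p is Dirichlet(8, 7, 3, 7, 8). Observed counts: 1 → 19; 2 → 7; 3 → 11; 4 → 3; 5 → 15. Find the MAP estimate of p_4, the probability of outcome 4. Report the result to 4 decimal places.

MAP estimate: 0.1084

The posterior is Dirichlet(αᵢ + nᵢ) = Dirichlet(27, 14, 14, 10, 23).
For a Dirichlet(a₁,…,a_K) with all aᵢ > 1, the mode has j-th component (aⱼ − 1)/(Σaᵢ − K).
Here Σaᵢ = 88 and K = 5, so p_4 = (10 − 1)/(88 − 5) = 9/83 ≈ 0.1084.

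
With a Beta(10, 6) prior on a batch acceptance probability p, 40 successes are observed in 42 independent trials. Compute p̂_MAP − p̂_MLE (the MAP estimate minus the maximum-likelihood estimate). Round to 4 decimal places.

Posterior is Beta(50, 8); MAP = (50−1)/(58−2) = 49/56 ≈ 0.87500.
MLE ignores the prior: p̂_MLE = k/n = 40/42 ≈ 0.95238.
Difference = 49/56 − 40/42 = -13/168 ≈ -0.0774.

MAP − MLE = -0.0774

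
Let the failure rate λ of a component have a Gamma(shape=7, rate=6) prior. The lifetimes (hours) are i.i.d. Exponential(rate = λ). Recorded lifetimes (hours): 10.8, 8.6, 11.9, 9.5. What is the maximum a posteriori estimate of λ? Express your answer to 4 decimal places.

The Exponential(rate=λ) likelihood is ∝ λ^n e^(−λΣtᵢ). Here n = 4 and Σtᵢ = 10.8 + 8.6 + 11.9 + 9.5 = 40.8.
Posterior ∝ λ^6e^(−6λ) · λ^4e^(−40.8λ) = λ^10e^(−46.8λ), i.e. Gamma(11, 46.8).
Mode = (a−1)/b = 10/46.8 ≈ 0.2137.

λ̂_MAP = 0.2137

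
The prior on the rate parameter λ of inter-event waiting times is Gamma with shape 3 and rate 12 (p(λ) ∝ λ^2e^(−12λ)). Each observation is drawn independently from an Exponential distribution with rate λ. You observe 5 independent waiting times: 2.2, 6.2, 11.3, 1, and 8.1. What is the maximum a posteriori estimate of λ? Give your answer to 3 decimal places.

λ̂_MAP = 0.172

The Exponential(rate=λ) likelihood is ∝ λ^n e^(−λΣtᵢ). Here n = 5 and Σtᵢ = 2.2 + 6.2 + 11.3 + 1 + 8.1 = 28.8.
Posterior ∝ λ^2e^(−12λ) · λ^5e^(−28.8λ) = λ^7e^(−40.8λ), i.e. Gamma(8, 40.8).
Mode = (a−1)/b = 7/40.8 ≈ 0.172.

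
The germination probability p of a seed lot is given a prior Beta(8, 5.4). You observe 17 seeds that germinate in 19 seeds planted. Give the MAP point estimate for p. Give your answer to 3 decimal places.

Prior: Beta(8, 5.4).
Data: 17 successes in 19 trials. The binomial likelihood contributes p^17(1−p)^2, so the posterior is Beta(8+17, 5.4+2) = Beta(25, 7.4).
For Beta(a, b) with a, b > 1 the mode is (a−1)/(a+b−2) = 24/30.4 ≈ 0.789.

p̂_MAP = 0.789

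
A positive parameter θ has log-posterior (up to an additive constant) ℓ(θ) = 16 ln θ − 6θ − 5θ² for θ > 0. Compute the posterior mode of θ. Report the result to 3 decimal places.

θ̂_MAP = 1.000

ℓ'(θ) = 16/θ − 6 − 10θ. Setting this to zero and multiplying by θ: 10θ² + 6θ − 16 = 0.
θ = (−6 + √(6² + 4·10·16)) / (2·10) = (−6 + √676) / 20 = (−6 + 26)/20 = 1.
ℓ''(θ) = −16/θ² − 10 < 0, confirming a maximum.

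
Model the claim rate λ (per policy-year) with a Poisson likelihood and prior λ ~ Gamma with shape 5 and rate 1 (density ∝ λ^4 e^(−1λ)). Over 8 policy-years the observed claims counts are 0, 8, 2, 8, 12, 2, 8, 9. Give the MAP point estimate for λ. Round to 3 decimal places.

Σxᵢ = 0+8+2+8+12+2+8+9 = 49, with n = 8.
Posterior ∝ λ^4e^(−1λ) · λ^49e^(−8λ) = λ^53e^(−9λ), i.e. Gamma(shape=54, rate=9).
The mode of a Gamma(a, b) with a ≥ 1 (shape–rate) is (a−1)/b = 53/9 ≈ 5.889.

λ̂_MAP = 5.889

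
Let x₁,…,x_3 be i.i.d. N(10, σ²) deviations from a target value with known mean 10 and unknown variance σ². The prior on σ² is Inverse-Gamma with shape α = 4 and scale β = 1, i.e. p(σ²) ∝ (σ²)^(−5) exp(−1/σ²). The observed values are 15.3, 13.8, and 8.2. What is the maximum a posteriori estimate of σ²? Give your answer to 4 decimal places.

Sum of squared deviations about the known mean: SS = (15.3−10)² + (13.8−10)² + (8.2−10)² = 45.77.
The Normal likelihood contributes (σ²)^(−n/2) exp(−SS/(2σ²)), so the posterior is Inverse-Gamma(α + n/2, β + SS/2) = Inverse-Gamma(5.5, 23.885).
The mode of Inverse-Gamma(a, b) is b/(a+1) = 23.885/6.5 ≈ 3.6746.

σ̂²_MAP = 3.6746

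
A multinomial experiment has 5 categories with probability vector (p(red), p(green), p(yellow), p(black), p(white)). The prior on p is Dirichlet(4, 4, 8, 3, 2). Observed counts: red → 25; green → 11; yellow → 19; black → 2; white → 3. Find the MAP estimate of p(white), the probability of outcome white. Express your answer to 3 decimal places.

The posterior is Dirichlet(αᵢ + nᵢ) = Dirichlet(29, 15, 27, 5, 5).
For a Dirichlet(a₁,…,a_K) with all aᵢ > 1, the mode has j-th component (aⱼ − 1)/(Σaᵢ − K).
Here Σaᵢ = 81 and K = 5, so p(white) = (5 − 1)/(81 − 5) = 4/76 ≈ 0.053.

MAP estimate of p(white) = 0.053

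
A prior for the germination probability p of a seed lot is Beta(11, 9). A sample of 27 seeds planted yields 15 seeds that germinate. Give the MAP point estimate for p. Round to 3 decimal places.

Prior: Beta(11, 9).
Data: 15 successes in 27 trials. The binomial likelihood contributes p^15(1−p)^12, so the posterior is Beta(11+15, 9+12) = Beta(26, 21).
For Beta(a, b) with a, b > 1 the mode is (a−1)/(a+b−2) = 25/45 ≈ 0.556.

p̂_MAP = 0.556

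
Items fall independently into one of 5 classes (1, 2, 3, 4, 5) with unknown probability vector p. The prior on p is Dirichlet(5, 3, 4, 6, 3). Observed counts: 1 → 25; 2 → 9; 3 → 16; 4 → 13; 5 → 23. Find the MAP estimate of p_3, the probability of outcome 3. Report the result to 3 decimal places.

The posterior is Dirichlet(αᵢ + nᵢ) = Dirichlet(30, 12, 20, 19, 26).
For a Dirichlet(a₁,…,a_K) with all aᵢ > 1, the mode has j-th component (aⱼ − 1)/(Σaᵢ − K).
Here Σaᵢ = 107 and K = 5, so p_3 = (20 − 1)/(107 − 5) = 19/102 ≈ 0.186.

MAP estimate: 0.186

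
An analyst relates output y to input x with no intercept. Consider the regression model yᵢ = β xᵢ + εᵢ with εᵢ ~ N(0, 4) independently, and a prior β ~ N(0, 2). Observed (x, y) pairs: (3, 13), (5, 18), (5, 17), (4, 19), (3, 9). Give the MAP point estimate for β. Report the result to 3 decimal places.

β̂_MAP = 3.686

log p(β | y) = −Σ(yᵢ − βxᵢ)²/(2·4) − β²/(2·2) + const.
Setting the derivative to zero: Σxᵢ(yᵢ − βxᵢ)/4 − β/2 = 0, so β = Σxᵢyᵢ / (Σxᵢ² + σ²/τ²).
Σxᵢyᵢ = 3·13 + 5·18 + 5·17 + 4·19 + 3·9 = 317; Σxᵢ² = 84; σ²/τ² = 2.
β̂_MAP = 317 / (84 + 2) = 317/86 ≈ 3.686.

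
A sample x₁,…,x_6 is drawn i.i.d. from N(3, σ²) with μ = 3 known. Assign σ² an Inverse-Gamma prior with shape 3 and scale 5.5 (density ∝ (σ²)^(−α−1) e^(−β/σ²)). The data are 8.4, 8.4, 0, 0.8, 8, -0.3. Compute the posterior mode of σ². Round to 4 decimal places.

Sum of squared deviations about the known mean: SS = (8.4−3)² + (8.4−3)² + (0−3)² + (0.8−3)² + (8−3)² + (-0.3−3)² = 108.05.
The Normal likelihood contributes (σ²)^(−n/2) exp(−SS/(2σ²)), so the posterior is Inverse-Gamma(α + n/2, β + SS/2) = Inverse-Gamma(6, 59.525).
The mode of Inverse-Gamma(a, b) is b/(a+1) = 59.525/7 ≈ 8.5036.

σ̂²_MAP = 8.5036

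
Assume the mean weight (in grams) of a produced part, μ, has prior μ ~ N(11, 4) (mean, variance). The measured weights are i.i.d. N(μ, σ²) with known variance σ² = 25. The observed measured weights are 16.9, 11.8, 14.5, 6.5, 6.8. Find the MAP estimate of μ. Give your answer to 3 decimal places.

μ̂_MAP = 11.133

n = 5; x̄ = (16.9 + 11.8 + 14.5 + 6.5 + 6.8)/5 = 56.5/5 = 11.3.
For a Normal prior and Normal likelihood with known variance, the posterior is Normal; its mode equals its mean, the precision-weighted average.
Prior precision 1/σ₀² = 1/4 = 0.25; data precision n/σ² = 5/25 = 0.2.
μ̂ = (0.25·11 + 0.2·11.3) / (0.25 + 0.2) = 5.01/0.45 = 167/15 ≈ 11.133.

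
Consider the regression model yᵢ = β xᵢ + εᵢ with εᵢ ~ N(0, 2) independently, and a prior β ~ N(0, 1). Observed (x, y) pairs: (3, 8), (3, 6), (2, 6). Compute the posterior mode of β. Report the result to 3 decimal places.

log p(β | y) = −Σ(yᵢ − βxᵢ)²/(2·2) − β²/(2·1) + const.
Setting the derivative to zero: Σxᵢ(yᵢ − βxᵢ)/2 − β/1 = 0, so β = Σxᵢyᵢ / (Σxᵢ² + σ²/τ²).
Σxᵢyᵢ = 3·8 + 3·6 + 2·6 = 54; Σxᵢ² = 22; σ²/τ² = 2.
β̂_MAP = 54 / (22 + 2) = 54/24 ≈ 2.250.

β̂_MAP = 2.250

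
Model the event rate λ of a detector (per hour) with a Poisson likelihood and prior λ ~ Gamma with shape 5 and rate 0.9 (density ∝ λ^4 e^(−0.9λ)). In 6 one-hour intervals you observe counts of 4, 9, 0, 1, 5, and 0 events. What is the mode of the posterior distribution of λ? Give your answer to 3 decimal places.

Σxᵢ = 4+9+0+1+5+0 = 19, with n = 6.
Posterior ∝ λ^4e^(−0.9λ) · λ^19e^(−6λ) = λ^23e^(−6.9λ), i.e. Gamma(shape=24, rate=6.9).
The mode of a Gamma(a, b) with a ≥ 1 (shape–rate) is (a−1)/b = 23/6.9 ≈ 3.333.

λ̂_MAP = 3.333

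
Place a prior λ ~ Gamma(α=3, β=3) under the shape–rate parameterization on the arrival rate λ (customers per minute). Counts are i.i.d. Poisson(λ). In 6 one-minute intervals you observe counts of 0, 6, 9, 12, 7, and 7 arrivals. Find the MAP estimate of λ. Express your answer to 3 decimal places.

Σxᵢ = 0+6+9+12+7+7 = 41, with n = 6.
Posterior ∝ λ^2e^(−3λ) · λ^41e^(−6λ) = λ^43e^(−9λ), i.e. Gamma(shape=44, rate=9).
The mode of a Gamma(a, b) with a ≥ 1 (shape–rate) is (a−1)/b = 43/9 ≈ 4.778.

λ̂_MAP = 4.778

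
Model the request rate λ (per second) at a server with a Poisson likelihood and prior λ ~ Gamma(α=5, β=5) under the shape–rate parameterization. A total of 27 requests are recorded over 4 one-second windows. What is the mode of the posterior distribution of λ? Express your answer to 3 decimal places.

Σxᵢ = 27, n = 4.
Posterior ∝ λ^4e^(−5λ) · λ^27e^(−4λ) = λ^31e^(−9λ), i.e. Gamma(shape=32, rate=9).
The mode of a Gamma(a, b) with a ≥ 1 (shape–rate) is (a−1)/b = 31/9 ≈ 3.444.

λ̂_MAP = 3.444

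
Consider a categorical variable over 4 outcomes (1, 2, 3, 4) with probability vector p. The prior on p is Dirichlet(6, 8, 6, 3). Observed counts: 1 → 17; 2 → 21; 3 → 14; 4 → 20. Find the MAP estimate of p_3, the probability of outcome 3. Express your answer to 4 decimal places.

MAP estimate: 0.2088

The posterior is Dirichlet(αᵢ + nᵢ) = Dirichlet(23, 29, 20, 23).
For a Dirichlet(a₁,…,a_K) with all aᵢ > 1, the mode has j-th component (aⱼ − 1)/(Σaᵢ − K).
Here Σaᵢ = 95 and K = 4, so p_3 = (20 − 1)/(95 − 4) = 19/91 ≈ 0.2088.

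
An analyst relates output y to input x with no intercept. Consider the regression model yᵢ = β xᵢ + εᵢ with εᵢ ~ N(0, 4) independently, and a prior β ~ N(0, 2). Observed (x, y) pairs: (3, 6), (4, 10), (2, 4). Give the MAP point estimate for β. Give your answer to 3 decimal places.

log p(β | y) = −Σ(yᵢ − βxᵢ)²/(2·4) − β²/(2·2) + const.
Setting the derivative to zero: Σxᵢ(yᵢ − βxᵢ)/4 − β/2 = 0, so β = Σxᵢyᵢ / (Σxᵢ² + σ²/τ²).
Σxᵢyᵢ = 3·6 + 4·10 + 2·4 = 66; Σxᵢ² = 29; σ²/τ² = 2.
β̂_MAP = 66 / (29 + 2) = 66/31 ≈ 2.129.

β̂_MAP = 2.129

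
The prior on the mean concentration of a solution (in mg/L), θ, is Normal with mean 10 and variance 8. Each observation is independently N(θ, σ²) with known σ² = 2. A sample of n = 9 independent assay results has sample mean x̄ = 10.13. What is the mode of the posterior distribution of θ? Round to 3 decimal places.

n = 9, x̄ = 10.13.
For a Normal prior and Normal likelihood with known variance, the posterior is Normal; its mode equals its mean, the precision-weighted average.
Prior precision 1/σ₀² = 1/8 = 0.125; data precision n/σ² = 9/2 = 4.5.
θ̂ = (0.125·10 + 4.5·10.13) / (0.125 + 4.5) = 46.835/4.625 = 9367/925 ≈ 10.126.

θ̂_MAP = 10.126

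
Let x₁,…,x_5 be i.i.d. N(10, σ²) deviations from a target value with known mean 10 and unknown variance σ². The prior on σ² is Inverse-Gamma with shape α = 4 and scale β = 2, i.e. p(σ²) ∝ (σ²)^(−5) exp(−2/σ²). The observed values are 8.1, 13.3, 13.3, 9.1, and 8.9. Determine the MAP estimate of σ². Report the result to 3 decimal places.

Sum of squared deviations about the known mean: SS = (8.1−10)² + (13.3−10)² + (13.3−10)² + (9.1−10)² + (8.9−10)² = 27.41.
The Normal likelihood contributes (σ²)^(−n/2) exp(−SS/(2σ²)), so the posterior is Inverse-Gamma(α + n/2, β + SS/2) = Inverse-Gamma(6.5, 15.705).
The mode of Inverse-Gamma(a, b) is b/(a+1) = 15.705/7.5 ≈ 2.094.

σ̂²_MAP = 2.094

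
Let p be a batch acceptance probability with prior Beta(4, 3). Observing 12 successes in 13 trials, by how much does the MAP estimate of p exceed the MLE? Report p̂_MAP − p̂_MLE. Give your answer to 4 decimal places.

MAP − MLE = -0.0897

Posterior is Beta(16, 4); MAP = (16−1)/(20−2) = 15/18 ≈ 0.83333.
MLE ignores the prior: p̂_MLE = k/n = 12/13 ≈ 0.92308.
Difference = 15/18 − 12/13 = -7/78 ≈ -0.0897.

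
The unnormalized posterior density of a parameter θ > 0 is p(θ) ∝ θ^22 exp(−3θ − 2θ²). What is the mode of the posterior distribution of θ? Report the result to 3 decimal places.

θ̂_MAP = 2.000

ℓ'(θ) = 22/θ − 3 − 4θ. Setting this to zero and multiplying by θ: 4θ² + 3θ − 22 = 0.
θ = (−3 + √(3² + 4·4·22)) / (2·4) = (−3 + √361) / 8 = (−3 + 19)/8 = 2.
ℓ''(θ) = −22/θ² − 4 < 0, confirming a maximum.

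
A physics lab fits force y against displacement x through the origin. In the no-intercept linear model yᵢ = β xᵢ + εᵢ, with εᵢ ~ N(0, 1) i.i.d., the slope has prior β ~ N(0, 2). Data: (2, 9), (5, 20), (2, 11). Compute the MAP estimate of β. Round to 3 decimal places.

log p(β | y) = −Σ(yᵢ − βxᵢ)²/(2·1) − β²/(2·2) + const.
Setting the derivative to zero: Σxᵢ(yᵢ − βxᵢ)/1 − β/2 = 0, so β = Σxᵢyᵢ / (Σxᵢ² + σ²/τ²).
Σxᵢyᵢ = 2·9 + 5·20 + 2·11 = 140; Σxᵢ² = 33; σ²/τ² = 0.5.
β̂_MAP = 140 / (33 + 0.5) = 140/33.5 ≈ 4.179.

β̂_MAP = 4.179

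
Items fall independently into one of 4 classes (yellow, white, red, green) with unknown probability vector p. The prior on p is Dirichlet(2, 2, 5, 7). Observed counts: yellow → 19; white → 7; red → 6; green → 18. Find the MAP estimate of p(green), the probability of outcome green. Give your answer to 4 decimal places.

The posterior is Dirichlet(αᵢ + nᵢ) = Dirichlet(21, 9, 11, 25).
For a Dirichlet(a₁,…,a_K) with all aᵢ > 1, the mode has j-th component (aⱼ − 1)/(Σaᵢ − K).
Here Σaᵢ = 66 and K = 4, so p(green) = (25 − 1)/(66 − 4) = 24/62 ≈ 0.3871.

MAP estimate of p(green) = 0.3871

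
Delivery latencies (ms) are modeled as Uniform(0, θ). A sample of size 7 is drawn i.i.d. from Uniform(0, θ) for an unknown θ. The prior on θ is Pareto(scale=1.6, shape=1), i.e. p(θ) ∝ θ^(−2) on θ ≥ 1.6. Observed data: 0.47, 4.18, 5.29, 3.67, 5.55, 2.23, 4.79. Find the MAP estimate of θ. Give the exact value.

θ̂_MAP = 5.55

The Uniform(0, θ) likelihood is θ^(−n) for θ ≥ max(xᵢ), zero otherwise. Here max(xᵢ) = 5.55.
Posterior ∝ θ^(−2) · θ^(−7) = θ^(−9) on θ ≥ max(1.6, 5.55) = 5.55.
This density is strictly decreasing in θ, so the posterior mode lies at the lower boundary of the support.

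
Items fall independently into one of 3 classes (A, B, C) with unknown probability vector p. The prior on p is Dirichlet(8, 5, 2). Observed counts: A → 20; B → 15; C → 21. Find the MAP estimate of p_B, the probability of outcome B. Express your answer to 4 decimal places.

MAP estimate of p_B = 0.2794

The posterior is Dirichlet(αᵢ + nᵢ) = Dirichlet(28, 20, 23).
For a Dirichlet(a₁,…,a_K) with all aᵢ > 1, the mode has j-th component (aⱼ − 1)/(Σaᵢ − K).
Here Σaᵢ = 71 and K = 3, so p_B = (20 − 1)/(71 − 3) = 19/68 ≈ 0.2794.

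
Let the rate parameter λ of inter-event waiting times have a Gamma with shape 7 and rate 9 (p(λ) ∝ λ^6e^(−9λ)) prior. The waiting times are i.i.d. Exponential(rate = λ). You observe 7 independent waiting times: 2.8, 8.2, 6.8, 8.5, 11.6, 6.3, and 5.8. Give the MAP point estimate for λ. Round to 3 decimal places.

λ̂_MAP = 0.220

The Exponential(rate=λ) likelihood is ∝ λ^n e^(−λΣtᵢ). Here n = 7 and Σtᵢ = 2.8 + 8.2 + 6.8 + 8.5 + 11.6 + 6.3 + 5.8 = 50.
Posterior ∝ λ^6e^(−9λ) · λ^7e^(−50λ) = λ^13e^(−59λ), i.e. Gamma(14, 59).
Mode = (a−1)/b = 13/59 ≈ 0.220.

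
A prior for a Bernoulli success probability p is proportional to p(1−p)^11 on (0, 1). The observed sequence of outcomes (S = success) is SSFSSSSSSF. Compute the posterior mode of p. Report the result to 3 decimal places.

p̂_MAP = 0.409

The prior density ∝ p(1−p)^11 is the kernel of Beta(2, 12).
Data: 8 successes in 10 trials (from the sequence). The binomial likelihood contributes p^8(1−p)^2, so the posterior is Beta(2+8, 12+2) = Beta(10, 14).
For Beta(a, b) with a, b > 1 the mode is (a−1)/(a+b−2) = 9/22 ≈ 0.409.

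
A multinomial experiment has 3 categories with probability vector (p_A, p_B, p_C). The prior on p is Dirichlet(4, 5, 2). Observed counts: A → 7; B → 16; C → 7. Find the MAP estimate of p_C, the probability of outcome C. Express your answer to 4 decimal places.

The posterior is Dirichlet(αᵢ + nᵢ) = Dirichlet(11, 21, 9).
For a Dirichlet(a₁,…,a_K) with all aᵢ > 1, the mode has j-th component (aⱼ − 1)/(Σaᵢ − K).
Here Σaᵢ = 41 and K = 3, so p_C = (9 − 1)/(41 − 3) = 8/38 ≈ 0.2105.

MAP estimate of p_C = 0.2105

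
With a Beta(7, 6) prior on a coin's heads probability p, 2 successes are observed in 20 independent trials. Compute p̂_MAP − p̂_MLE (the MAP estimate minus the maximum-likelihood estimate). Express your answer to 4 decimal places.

MAP − MLE = 0.1581

Posterior is Beta(9, 24); MAP = (9−1)/(33−2) = 8/31 ≈ 0.25806.
MLE ignores the prior: p̂_MLE = k/n = 2/20 ≈ 0.10000.
Difference = 8/31 − 2/20 = 49/310 ≈ 0.1581.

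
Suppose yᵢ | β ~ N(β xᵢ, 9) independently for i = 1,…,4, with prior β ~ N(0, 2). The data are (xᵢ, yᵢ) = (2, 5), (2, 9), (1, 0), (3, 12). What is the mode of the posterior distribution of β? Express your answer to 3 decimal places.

β̂_MAP = 2.844

log p(β | y) = −Σ(yᵢ − βxᵢ)²/(2·9) − β²/(2·2) + const.
Setting the derivative to zero: Σxᵢ(yᵢ − βxᵢ)/9 − β/2 = 0, so β = Σxᵢyᵢ / (Σxᵢ² + σ²/τ²).
Σxᵢyᵢ = 2·5 + 2·9 + 1·0 + 3·12 = 64; Σxᵢ² = 18; σ²/τ² = 4.5.
β̂_MAP = 64 / (18 + 4.5) = 64/22.5 ≈ 2.844.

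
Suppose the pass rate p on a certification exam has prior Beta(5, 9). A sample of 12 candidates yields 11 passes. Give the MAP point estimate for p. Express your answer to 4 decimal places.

p̂_MAP = 0.6250

Prior: Beta(5, 9).
Data: 11 successes in 12 trials. The binomial likelihood contributes p^11(1−p)^1, so the posterior is Beta(5+11, 9+1) = Beta(16, 10).
For Beta(a, b) with a, b > 1 the mode is (a−1)/(a+b−2) = 15/24 ≈ 0.6250.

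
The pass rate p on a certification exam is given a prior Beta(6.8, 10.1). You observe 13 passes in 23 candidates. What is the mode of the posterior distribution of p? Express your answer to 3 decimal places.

p̂_MAP = 0.496

Prior: Beta(6.8, 10.1).
Data: 13 successes in 23 trials. The binomial likelihood contributes p^13(1−p)^10, so the posterior is Beta(6.8+13, 10.1+10) = Beta(19.8, 20.1).
For Beta(a, b) with a, b > 1 the mode is (a−1)/(a+b−2) = 18.8/37.9 ≈ 0.496.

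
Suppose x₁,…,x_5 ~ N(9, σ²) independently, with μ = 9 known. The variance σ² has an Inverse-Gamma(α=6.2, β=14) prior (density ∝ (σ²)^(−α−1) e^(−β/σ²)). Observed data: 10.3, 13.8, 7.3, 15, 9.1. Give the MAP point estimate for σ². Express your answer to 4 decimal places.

σ̂²_MAP = 4.7232

Sum of squared deviations about the known mean: SS = (10.3−9)² + (13.8−9)² + (7.3−9)² + (15−9)² + (9.1−9)² = 63.63.
The Normal likelihood contributes (σ²)^(−n/2) exp(−SS/(2σ²)), so the posterior is Inverse-Gamma(α + n/2, β + SS/2) = Inverse-Gamma(8.7, 45.815).
The mode of Inverse-Gamma(a, b) is b/(a+1) = 45.815/9.7 ≈ 4.7232.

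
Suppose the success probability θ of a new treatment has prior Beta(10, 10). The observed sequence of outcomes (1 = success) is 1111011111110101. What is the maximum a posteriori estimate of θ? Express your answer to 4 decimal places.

Prior: Beta(10, 10).
Data: 13 successes in 16 trials (from the sequence). The binomial likelihood contributes θ^13(1−θ)^3, so the posterior is Beta(10+13, 10+3) = Beta(23, 13).
For Beta(a, b) with a, b > 1 the mode is (a−1)/(a+b−2) = 22/34 ≈ 0.6471.

θ̂_MAP = 0.6471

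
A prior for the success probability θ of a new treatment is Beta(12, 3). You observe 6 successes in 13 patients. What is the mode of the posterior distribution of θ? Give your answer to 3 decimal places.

θ̂_MAP = 0.654

Prior: Beta(12, 3).
Data: 6 successes in 13 trials. The binomial likelihood contributes θ^6(1−θ)^7, so the posterior is Beta(12+6, 3+7) = Beta(18, 10).
For Beta(a, b) with a, b > 1 the mode is (a−1)/(a+b−2) = 17/26 ≈ 0.654.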